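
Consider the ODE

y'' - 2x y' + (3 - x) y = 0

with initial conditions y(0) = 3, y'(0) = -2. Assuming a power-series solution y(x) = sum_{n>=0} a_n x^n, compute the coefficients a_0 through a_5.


Ansatz: y(x) = sum_{n>=0} a_n x^n, so y'(x) = sum_{n>=1} n a_n x^(n-1) and y''(x) = sum_{n>=2} n(n-1) a_n x^(n-2).
Substitute into P(x) y'' + Q(x) y' + R(x) y = 0 with P(x) = 1, Q(x) = -2x, R(x) = 3 - x, and match powers of x.
Initial conditions: a_0 = 3, a_1 = -2.
Setting the coefficient of each power of x to zero and solving order by order (substituting the coefficients already found):
  x^0: 2 a_2 + 3 a_0 = 0  ->  2 a_2 = -3 a_0 = -9  ->  a_2 = -9/2
  x^1: 6 a_3 + a_1 - a_0 = 0  ->  6 a_3 = -a_1 + a_0 = 5  ->  a_3 = 5/6
  x^2: 12 a_4 - a_2 - a_1 = 0  ->  12 a_4 = a_2 + a_1 = -13/2  ->  a_4 = -13/24
  x^3: 20 a_5 - 3 a_3 - a_2 = 0  ->  20 a_5 = 3 a_3 + a_2 = -2  ->  a_5 = -1/10
Truncated series: y(x) = 3 - 2 x - (9/2) x^2 + (5/6) x^3 - (13/24) x^4 - (1/10) x^5 + O(x^6).

a_0 = 3; a_1 = -2; a_2 = -9/2; a_3 = 5/6; a_4 = -13/24; a_5 = -1/10


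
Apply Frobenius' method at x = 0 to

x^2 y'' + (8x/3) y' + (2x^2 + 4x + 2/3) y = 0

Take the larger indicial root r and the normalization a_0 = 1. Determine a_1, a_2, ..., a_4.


Write in Frobenius form y'' + (p(x)/x) y' + (q(x)/x^2) y = 0:
  p(x) = 8/3,  q(x) = 2x^2 + 4x + 2/3.
Indicial equation: r(r-1) + (8/3) r + (2/3) = 0 -> roots r_1 = -2/3, r_2 = -1.
Take r = r_1 = -2/3. Let y(x) = x^r sum_{n>=0} a_n x^n with a_0 = 1.
Substitute y = x^r sum a_n x^n and match x^{r+n}. The recurrence is
  D(n) a_n + 4 a_{n-1} + 2 a_{n-2} = 0,  where D(n) = (r+n)(r+n-1) + (8/3)(r+n) + (2/3).
  a_n = [-4 a_{n-1} - 2 a_{n-2}] / D(n).
Since the indicial polynomial factors as (r - r_1)(r - r_2), D(n) = (r_1 + n - r_1)(r_1 + n - r_2) = n(n + 1/3).
Evaluating step by step (a_0 = 1):
  n = 1: D(1) = 1(1 + 1/3) = 4/3; numerator = -4(1) = -4; a_1 = (-4)/(4/3) = -3
  n = 2: D(2) = 2(2 + 1/3) = 14/3; numerator = -4(-3) - 2(1) = 10; a_2 = (10)/(14/3) = 15/7
  n = 3: D(3) = 3(3 + 1/3) = 10; numerator = -4(15/7) - 2(-3) = -18/7; a_3 = (-18/7)/(10) = -9/35
  n = 4: D(4) = 4(4 + 1/3) = 52/3; numerator = -4(-9/35) - 2(15/7) = -114/35; a_4 = (-114/35)/(52/3) = -171/910

r = -2/3; a_0 = 1; a_1 = -3; a_2 = 15/7; a_3 = -9/35; a_4 = -171/910


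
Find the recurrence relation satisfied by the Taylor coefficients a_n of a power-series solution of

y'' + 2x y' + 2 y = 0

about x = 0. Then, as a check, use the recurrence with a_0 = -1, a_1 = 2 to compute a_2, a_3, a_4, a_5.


Substitute y = sum_n a_n x^n.
y''(x) has coefficient (n+2)(n+1) a_{n+2} at x^n;
2 x y'(x) has coefficient 2 n a_n at x^n (shift);
2 y(x) has coefficient 2 a_n at x^n.
Matching x^n: (n+2)(n+1) a_{n+2} + (2n + 2) a_n = 0.
Thus a_{n+2} = (-2n - 2) / ((n+1)(n+2)) * a_n.

Check with a_0 = -1, a_1 = 2 (apply the recurrence for n = 0, 1, 2, 3): a_0 = -1, a_1 = 2, a_2 = 1, a_3 = -4/3, a_4 = -1/2, a_5 = 8/15.

a_(n+2) = (-2n - 2) / ((n+1)(n+2)) * a_n; check: a_0 = -1, a_1 = 2, a_2 = 1, a_3 = -4/3, a_4 = -1/2, a_5 = 8/15


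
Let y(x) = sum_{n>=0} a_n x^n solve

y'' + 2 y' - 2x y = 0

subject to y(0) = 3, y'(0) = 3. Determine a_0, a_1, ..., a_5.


Ansatz: y(x) = sum_{n>=0} a_n x^n, so y'(x) = sum_{n>=1} n a_n x^(n-1) and y''(x) = sum_{n>=2} n(n-1) a_n x^(n-2).
Substitute into P(x) y'' + Q(x) y' + R(x) y = 0 with P(x) = 1, Q(x) = 2, R(x) = -2x, and match powers of x.
Initial conditions: a_0 = 3, a_1 = 3.
Setting the coefficient of each power of x to zero and solving order by order (substituting the coefficients already found):
  x^0: 2 a_2 + 2 a_1 = 0  ->  2 a_2 = -2 a_1 = -6  ->  a_2 = -3
  x^1: 6 a_3 + 4 a_2 - 2 a_0 = 0  ->  6 a_3 = -4 a_2 + 2 a_0 = 18  ->  a_3 = 3
  x^2: 12 a_4 + 6 a_3 - 2 a_1 = 0  ->  12 a_4 = -6 a_3 + 2 a_1 = -12  ->  a_4 = -1
  x^3: 20 a_5 + 8 a_4 - 2 a_2 = 0  ->  20 a_5 = -8 a_4 + 2 a_2 = 2  ->  a_5 = 1/10
Truncated series: y(x) = 3 + 3 x - 3 x^2 + 3 x^3 - x^4 + (1/10) x^5 + O(x^6).

a_0 = 3; a_1 = 3; a_2 = -3; a_3 = 3; a_4 = -1; a_5 = 1/10


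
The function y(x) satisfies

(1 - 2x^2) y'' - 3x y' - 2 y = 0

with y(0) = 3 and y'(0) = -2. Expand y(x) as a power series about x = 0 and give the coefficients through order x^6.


Ansatz: y(x) = sum_{n>=0} a_n x^n, so y'(x) = sum_{n>=1} n a_n x^(n-1) and y''(x) = sum_{n>=2} n(n-1) a_n x^(n-2).
Substitute into P(x) y'' + Q(x) y' + R(x) y = 0 with P(x) = 1 - 2x^2, Q(x) = -3x, R(x) = -2, and match powers of x.
Initial conditions: a_0 = 3, a_1 = -2.
Setting the coefficient of each power of x to zero and solving order by order (substituting the coefficients already found):
  x^0: 2 a_2 - 2 a_0 = 0  ->  2 a_2 = 2 a_0 = 6  ->  a_2 = 3
  x^1: 6 a_3 - 5 a_1 = 0  ->  6 a_3 = 5 a_1 = -10  ->  a_3 = -5/3
  x^2: 12 a_4 - 12 a_2 = 0  ->  12 a_4 = 12 a_2 = 36  ->  a_4 = 3
  x^3: 20 a_5 - 23 a_3 = 0  ->  20 a_5 = 23 a_3 = -115/3  ->  a_5 = -23/12
  x^4: 30 a_6 - 38 a_4 = 0  ->  30 a_6 = 38 a_4 = 114  ->  a_6 = 19/5
Truncated series: y(x) = 3 - 2 x + 3 x^2 - (5/3) x^3 + 3 x^4 - (23/12) x^5 + (19/5) x^6 + O(x^7).

a_0 = 3; a_1 = -2; a_2 = 3; a_3 = -5/3; a_4 = 3; a_5 = -23/12; a_6 = 19/5


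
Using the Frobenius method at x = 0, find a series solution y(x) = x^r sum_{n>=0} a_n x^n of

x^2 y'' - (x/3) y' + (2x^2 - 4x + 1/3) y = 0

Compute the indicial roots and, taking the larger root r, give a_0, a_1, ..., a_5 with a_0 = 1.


Write in Frobenius form y'' + (p(x)/x) y' + (q(x)/x^2) y = 0:
  p(x) = -1/3,  q(x) = 2x^2 - 4x + 1/3.
Indicial equation: r(r-1) + (-1/3) r + (1/3) = 0 -> roots r_1 = 1, r_2 = 1/3.
Take r = r_1 = 1. Let y(x) = x^r sum_{n>=0} a_n x^n with a_0 = 1.
Substitute y = x^r sum a_n x^n and match x^{r+n}. The recurrence is
  D(n) a_n - 4 a_{n-1} + 2 a_{n-2} = 0,  where D(n) = (r+n)(r+n-1) + (-1/3)(r+n) + (1/3).
  a_n = [4 a_{n-1} - 2 a_{n-2}] / D(n).
Since the indicial polynomial factors as (r - r_1)(r - r_2), D(n) = (r_1 + n - r_1)(r_1 + n - r_2) = n(n + 2/3).
Evaluating step by step (a_0 = 1):
  n = 1: D(1) = 1(1 + 2/3) = 5/3; numerator = 4(1) = 4; a_1 = (4)/(5/3) = 12/5
  n = 2: D(2) = 2(2 + 2/3) = 16/3; numerator = 4(12/5) - 2(1) = 38/5; a_2 = (38/5)/(16/3) = 57/40
  n = 3: D(3) = 3(3 + 2/3) = 11; numerator = 4(57/40) - 2(12/5) = 9/10; a_3 = (9/10)/(11) = 9/110
  n = 4: D(4) = 4(4 + 2/3) = 56/3; numerator = 4(9/110) - 2(57/40) = -111/44; a_4 = (-111/44)/(56/3) = -333/2464
  n = 5: D(5) = 5(5 + 2/3) = 85/3; numerator = 4(-333/2464) - 2(9/110) = -2169/3080; a_5 = (-2169/3080)/(85/3) = -6507/261800

r = 1; a_0 = 1; a_1 = 12/5; a_2 = 57/40; a_3 = 9/110; a_4 = -333/2464; a_5 = -6507/261800


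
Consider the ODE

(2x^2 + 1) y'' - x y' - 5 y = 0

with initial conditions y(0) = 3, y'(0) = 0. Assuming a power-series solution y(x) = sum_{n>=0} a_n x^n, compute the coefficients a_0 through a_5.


Ansatz: y(x) = sum_{n>=0} a_n x^n, so y'(x) = sum_{n>=1} n a_n x^(n-1) and y''(x) = sum_{n>=2} n(n-1) a_n x^(n-2).
Substitute into P(x) y'' + Q(x) y' + R(x) y = 0 with P(x) = 2x^2 + 1, Q(x) = -x, R(x) = -5, and match powers of x.
Initial conditions: a_0 = 3, a_1 = 0.
Setting the coefficient of each power of x to zero and solving order by order (substituting the coefficients already found):
  x^0: 2 a_2 - 5 a_0 = 0  ->  2 a_2 = 5 a_0 = 15  ->  a_2 = 15/2
  x^1: 6 a_3 - 6 a_1 = 0  ->  6 a_3 = 6 a_1 = 0  ->  a_3 = 0
  x^2: 12 a_4 - 3 a_2 = 0  ->  12 a_4 = 3 a_2 = 45/2  ->  a_4 = 15/8
  x^3: 20 a_5 + 4 a_3 = 0  ->  20 a_5 = -4 a_3 = 0  ->  a_5 = 0
Truncated series: y(x) = 3 + (15/2) x^2 + (15/8) x^4 + O(x^6).

a_0 = 3; a_1 = 0; a_2 = 15/2; a_3 = 0; a_4 = 15/8; a_5 = 0


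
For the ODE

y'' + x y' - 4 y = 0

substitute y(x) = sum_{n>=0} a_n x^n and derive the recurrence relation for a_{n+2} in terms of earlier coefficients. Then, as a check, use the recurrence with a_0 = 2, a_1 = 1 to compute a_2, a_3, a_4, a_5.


Substitute y = sum_n a_n x^n.
y''(x) has coefficient (n+2)(n+1) a_{n+2} at x^n;
x y'(x) has coefficient n a_n at x^n (shift);
-4 y(x) has coefficient -4 a_n at x^n.
Matching x^n: (n+2)(n+1) a_{n+2} + (n - 4) a_n = 0.
Thus a_{n+2} = (-n + 4) / ((n+1)(n+2)) * a_n.

Check with a_0 = 2, a_1 = 1 (apply the recurrence for n = 0, 1, 2, 3): a_0 = 2, a_1 = 1, a_2 = 4, a_3 = 1/2, a_4 = 2/3, a_5 = 1/40.

a_(n+2) = (-n + 4) / ((n+1)(n+2)) * a_n; check: a_0 = 2, a_1 = 1, a_2 = 4, a_3 = 1/2, a_4 = 2/3, a_5 = 1/40


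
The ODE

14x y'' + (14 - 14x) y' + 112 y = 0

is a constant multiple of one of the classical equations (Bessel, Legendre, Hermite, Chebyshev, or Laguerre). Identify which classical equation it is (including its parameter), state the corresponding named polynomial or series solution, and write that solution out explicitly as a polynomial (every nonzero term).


All three coefficients share the factor 14; dividing through by 14 gives  x y'' + (1 - x) y' + 8 y = 0.
This matches the Laguerre equation x y'' + (1 - x) y' + n y = 0 with n = 8; the polynomial solution is L_8(x).
With y = sum_k a_k x^k, matching x^k gives (k+1)k a_{k+1} + (k+1) a_{k+1} - k a_k + n a_k = 0, i.e. (k+1)^2 a_{k+1} = (k - n) a_k = (k - 8) a_k. The right side vanishes at k = 8, so the series terminates at degree 8.
Standard normalization L_n(0) = 1 gives a_0 = 1. Work upward with a_{k+1} = (k - 8) a_k / (k+1)^2:
  a_1 = (0 - 8)(1) / 1^2 = -8/1 = -8
  a_2 = (1 - 8)(-8) / 2^2 = 56/4 = 14
  a_3 = (2 - 8)(14) / 3^2 = -84/9 = -28/3
  a_4 = (3 - 8)(-28/3) / 4^2 = (140/3)/16 = 35/12
  a_5 = (4 - 8)(35/12) / 5^2 = (-35/3)/25 = -7/15
  a_6 = (5 - 8)(-7/15) / 6^2 = (7/5)/36 = 7/180
  a_7 = (6 - 8)(7/180) / 7^2 = (-7/90)/49 = -1/630
  a_8 = (7 - 8)(-1/630) / 8^2 = (1/630)/64 = 1/40320
Hence L_8(x) = x^8/40320 - x^7/630 + 7 x^6/180 - 7 x^5/15 + 35 x^4/12 - 28 x^3/3 + 14 x^2 - 8 x + 1.

L_8(x); series = x^8/40320 - x^7/630 + 7 x^6/180 - 7 x^5/15 + 35 x^4/12 - 28 x^3/3 + 14 x^2 - 8 x + 1


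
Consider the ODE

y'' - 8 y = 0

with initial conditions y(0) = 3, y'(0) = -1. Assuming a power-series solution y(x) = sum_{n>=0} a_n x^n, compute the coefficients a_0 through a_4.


Ansatz: y(x) = sum_{n>=0} a_n x^n, so y'(x) = sum_{n>=1} n a_n x^(n-1) and y''(x) = sum_{n>=2} n(n-1) a_n x^(n-2).
Substitute into P(x) y'' + Q(x) y' + R(x) y = 0 with P(x) = 1, Q(x) = 0, R(x) = -8, and match powers of x.
Initial conditions: a_0 = 3, a_1 = -1.
Setting the coefficient of each power of x to zero and solving order by order (substituting the coefficients already found):
  x^0: 2 a_2 - 8 a_0 = 0  ->  2 a_2 = 8 a_0 = 24  ->  a_2 = 12
  x^1: 6 a_3 - 8 a_1 = 0  ->  6 a_3 = 8 a_1 = -8  ->  a_3 = -4/3
  x^2: 12 a_4 - 8 a_2 = 0  ->  12 a_4 = 8 a_2 = 96  ->  a_4 = 8
Truncated series: y(x) = 3 - x + 12 x^2 - (4/3) x^3 + 8 x^4 + O(x^5).

a_0 = 3; a_1 = -1; a_2 = 12; a_3 = -4/3; a_4 = 8


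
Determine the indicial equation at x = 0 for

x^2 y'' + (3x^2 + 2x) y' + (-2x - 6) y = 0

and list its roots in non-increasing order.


Divide by x^2 to reach normal form y'' + P_1(x) y' + P_2(x) y = 0 with P_1(x) = 3 + 2/x and P_2(x) = -2/x - 6/x^2.
x = 0 is a singular point because the y'-coefficient 3 + 2/x has a pole at x = 0 and the y-coefficient -2/x - 6/x^2 has a pole at x = 0.
It is a regular singular point because x P_1(x) = p(x) = 3x + 2 and x^2 P_2(x) = q(x) = -2x - 6 are polynomials, hence analytic at x = 0.
p(0) = 2,  q(0) = -6.
Indicial equation: r(r-1) + p(0) r + q(0) = 0, i.e. r^2 + (p(0) - 1) r + q(0) = 0, i.e. r^2 + 1 r - 6 = 0.
Discriminant: (1)^2 - 4(-6) = 25, so r = (-1 ± 5)/2.
Solving: r_1 = 2, r_2 = -3.

indicial: r^2 + 1 r - 6 = 0; roots r_1 = 2, r_2 = -3


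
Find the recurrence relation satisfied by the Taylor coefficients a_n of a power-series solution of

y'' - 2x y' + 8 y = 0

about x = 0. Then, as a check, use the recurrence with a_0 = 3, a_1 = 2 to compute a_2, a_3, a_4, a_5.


Substitute y = sum_n a_n x^n.
y''(x) has coefficient (n+2)(n+1) a_{n+2} at x^n;
-2 x y'(x) has coefficient -2 n a_n at x^n (shift);
8 y(x) has coefficient 8 a_n at x^n.
Matching x^n: (n+2)(n+1) a_{n+2} + (-2n + 8) a_n = 0.
Thus a_{n+2} = (2n - 8) / ((n+1)(n+2)) * a_n.

Check with a_0 = 3, a_1 = 2 (apply the recurrence for n = 0, 1, 2, 3): a_0 = 3, a_1 = 2, a_2 = -12, a_3 = -2, a_4 = 4, a_5 = 1/5.

a_(n+2) = (2n - 8) / ((n+1)(n+2)) * a_n; check: a_0 = 3, a_1 = 2, a_2 = -12, a_3 = -2, a_4 = 4, a_5 = 1/5


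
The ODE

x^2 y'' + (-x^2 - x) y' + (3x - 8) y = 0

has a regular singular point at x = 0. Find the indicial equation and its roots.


Divide by x^2 to reach normal form y'' + P_1(x) y' + P_2(x) y = 0 with P_1(x) = -1 - 1/x and P_2(x) = 3/x - 8/x^2.
x = 0 is a singular point because the y'-coefficient -1 - 1/x has a pole at x = 0 and the y-coefficient 3/x - 8/x^2 has a pole at x = 0.
It is a regular singular point because x P_1(x) = p(x) = -x - 1 and x^2 P_2(x) = q(x) = 3x - 8 are polynomials, hence analytic at x = 0.
p(0) = -1,  q(0) = -8.
Indicial equation: r(r-1) + p(0) r + q(0) = 0, i.e. r^2 + (p(0) - 1) r + q(0) = 0, i.e. r^2 - 2 r - 8 = 0.
Discriminant: (-2)^2 - 4(-8) = 36, so r = (2 ± 6)/2.
Solving: r_1 = 4, r_2 = -2.

indicial: r^2 - 2 r - 8 = 0; roots r_1 = 4, r_2 = -2


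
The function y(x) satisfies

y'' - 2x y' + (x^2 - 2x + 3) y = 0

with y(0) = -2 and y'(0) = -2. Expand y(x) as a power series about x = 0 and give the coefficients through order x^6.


Ansatz: y(x) = sum_{n>=0} a_n x^n, so y'(x) = sum_{n>=1} n a_n x^(n-1) and y''(x) = sum_{n>=2} n(n-1) a_n x^(n-2).
Substitute into P(x) y'' + Q(x) y' + R(x) y = 0 with P(x) = 1, Q(x) = -2x, R(x) = x^2 - 2x + 3, and match powers of x.
Initial conditions: a_0 = -2, a_1 = -2.
Setting the coefficient of each power of x to zero and solving order by order (substituting the coefficients already found):
  x^0: 2 a_2 + 3 a_0 = 0  ->  2 a_2 = -3 a_0 = 6  ->  a_2 = 3
  x^1: 6 a_3 + a_1 - 2 a_0 = 0  ->  6 a_3 = -a_1 + 2 a_0 = -2  ->  a_3 = -1/3
  x^2: 12 a_4 - a_2 - 2 a_1 + a_0 = 0  ->  12 a_4 = a_2 + 2 a_1 - a_0 = 1  ->  a_4 = 1/12
  x^3: 20 a_5 - 3 a_3 - 2 a_2 + a_1 = 0  ->  20 a_5 = 3 a_3 + 2 a_2 - a_1 = 7  ->  a_5 = 7/20
  x^4: 30 a_6 - 5 a_4 - 2 a_3 + a_2 = 0  ->  30 a_6 = 5 a_4 + 2 a_3 - a_2 = -13/4  ->  a_6 = -13/120
Truncated series: y(x) = -2 - 2 x + 3 x^2 - (1/3) x^3 + (1/12) x^4 + (7/20) x^5 - (13/120) x^6 + O(x^7).

a_0 = -2; a_1 = -2; a_2 = 3; a_3 = -1/3; a_4 = 1/12; a_5 = 7/20; a_6 = -13/120


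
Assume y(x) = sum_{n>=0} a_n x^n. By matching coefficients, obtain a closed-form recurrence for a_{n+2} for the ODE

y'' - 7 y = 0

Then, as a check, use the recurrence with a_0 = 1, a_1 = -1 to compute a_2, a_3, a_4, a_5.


Substitute y = sum_n a_n x^n into y'' + (const) y = 0.
y''(x) = sum_{n>=0} (n+2)(n+1) a_{n+2} x^n.
The ODE becomes sum_n [(n+2)(n+1) a_{n+2} - 7 a_n] x^n = 0.
Setting each coefficient to zero gives the recurrence:
  (n+2)(n+1) a_{n+2} - 7 a_n = 0,
  a_{n+2} = 7 / ((n+1)(n+2)) a_n.

Check with a_0 = 1, a_1 = -1 (apply the recurrence for n = 0, 1, 2, 3): a_0 = 1, a_1 = -1, a_2 = 7/2, a_3 = -7/6, a_4 = 49/24, a_5 = -49/120.

a_{n+2} = 7/((n+1)(n+2)) * a_n; check: a_0 = 1, a_1 = -1, a_2 = 7/2, a_3 = -7/6, a_4 = 49/24, a_5 = -49/120


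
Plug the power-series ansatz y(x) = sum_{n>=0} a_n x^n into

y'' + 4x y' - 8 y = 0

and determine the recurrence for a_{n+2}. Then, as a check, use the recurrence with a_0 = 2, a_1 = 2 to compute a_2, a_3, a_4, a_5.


Substitute y = sum_n a_n x^n.
y''(x) has coefficient (n+2)(n+1) a_{n+2} at x^n;
4 x y'(x) has coefficient 4 n a_n at x^n (shift);
-8 y(x) has coefficient -8 a_n at x^n.
Matching x^n: (n+2)(n+1) a_{n+2} + (4n - 8) a_n = 0.
Thus a_{n+2} = (-4n + 8) / ((n+1)(n+2)) * a_n.

Check with a_0 = 2, a_1 = 2 (apply the recurrence for n = 0, 1, 2, 3): a_0 = 2, a_1 = 2, a_2 = 8, a_3 = 4/3, a_4 = 0, a_5 = -4/15.

a_(n+2) = (-4n + 8) / ((n+1)(n+2)) * a_n; check: a_0 = 2, a_1 = 2, a_2 = 8, a_3 = 4/3, a_4 = 0, a_5 = -4/15


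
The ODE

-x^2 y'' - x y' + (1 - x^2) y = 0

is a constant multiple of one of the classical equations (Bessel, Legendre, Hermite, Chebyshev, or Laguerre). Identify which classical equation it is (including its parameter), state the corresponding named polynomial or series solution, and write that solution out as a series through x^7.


All three coefficients share the factor -1; dividing through by -1 gives  x^2 y'' + x y' + (x^2 - 1) y = 0.
This matches the Bessel equation x^2 y'' + x y' + (x^2 - nu^2) y = 0 with nu^2 = 1, so nu = 1; the solution bounded at x = 0 is J_1(x).
Frobenius at x = 0: indicial roots ±nu; for r = nu the recurrence k(k + 2nu) c_k = -c_{k-2} gives the standard series J_nu(x) = sum_{k>=0} (-1)^k / (k! (k+nu)!) (x/2)^(2k+nu). Evaluate the first 4 terms:
  k = 0: (-1)^0 / (0! * 1! * 2^1) x^1 = 1/(1*1*2) x^1 = (1/2) x^1
  k = 1: (-1)^1 / (1! * 2! * 2^3) x^3 = -1/(1*2*8) x^3 = (-1/16) x^3
  k = 2: (-1)^2 / (2! * 3! * 2^5) x^5 = 1/(2*6*32) x^5 = (1/384) x^5
  k = 3: (-1)^3 / (3! * 4! * 2^7) x^7 = -1/(6*24*128) x^7 = (-1/18432) x^7
Hence J_1(x) = -x^7/18432 + x^5/384 - x^3/16 + x/2 + ....

J_1(x); series = -x^7/18432 + x^5/384 - x^3/16 + x/2


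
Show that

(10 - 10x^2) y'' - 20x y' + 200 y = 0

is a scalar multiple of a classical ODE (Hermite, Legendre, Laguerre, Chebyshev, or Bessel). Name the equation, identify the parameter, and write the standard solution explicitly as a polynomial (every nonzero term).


All three coefficients share the factor 10; dividing through by 10 gives  (1 - x^2) y'' - 2x y' + 20 y = 0.
This matches the Legendre equation (1 - x^2) y'' - 2x y' + n(n+1) y = 0 (note the -2x y' term) with n(n+1) = 20, so n = 4; the polynomial solution is P_4(x).
With y = sum_k a_k x^k, matching x^k gives (k+2)(k+1) a_{k+2} = [k(k+1) - n(n+1)] a_k = (k - 4)(k + 5) a_k. The right side vanishes at k = 4, so the series with the parity of 4 terminates at degree 4.
Standard normalization (P_n(1) = 1): leading coefficient (2n)!/(2^n (n!)^2) = 40320/(16*576) = 35/8, so a_4 = 35/8. Work downward with a_k = (k+1)(k+2) a_{k+2} / ((k - 4)(k + 5)):
  a_2 = (3)(4)(35/8) / ((2 - 4)(2 + 5)) = (105/2)/(-14) = -15/4
  a_0 = (1)(2)(-15/4) / ((0 - 4)(0 + 5)) = (-15/2)/(-20) = 3/8
Hence P_4(x) = 35 x^4/8 - 15 x^2/4 + 3/8.

P_4(x); series = 35 x^4/8 - 15 x^2/4 + 3/8


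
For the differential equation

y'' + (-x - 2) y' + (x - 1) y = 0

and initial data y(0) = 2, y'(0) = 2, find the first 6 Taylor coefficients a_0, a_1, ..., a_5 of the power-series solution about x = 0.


Ansatz: y(x) = sum_{n>=0} a_n x^n, so y'(x) = sum_{n>=1} n a_n x^(n-1) and y''(x) = sum_{n>=2} n(n-1) a_n x^(n-2).
Substitute into P(x) y'' + Q(x) y' + R(x) y = 0 with P(x) = 1, Q(x) = -x - 2, R(x) = x - 1, and match powers of x.
Initial conditions: a_0 = 2, a_1 = 2.
Setting the coefficient of each power of x to zero and solving order by order (substituting the coefficients already found):
  x^0: 2 a_2 - 2 a_1 - a_0 = 0  ->  2 a_2 = 2 a_1 + a_0 = 6  ->  a_2 = 3
  x^1: 6 a_3 - 4 a_2 - 2 a_1 + a_0 = 0  ->  6 a_3 = 4 a_2 + 2 a_1 - a_0 = 14  ->  a_3 = 7/3
  x^2: 12 a_4 - 6 a_3 - 3 a_2 + a_1 = 0  ->  12 a_4 = 6 a_3 + 3 a_2 - a_1 = 21  ->  a_4 = 7/4
  x^3: 20 a_5 - 8 a_4 - 4 a_3 + a_2 = 0  ->  20 a_5 = 8 a_4 + 4 a_3 - a_2 = 61/3  ->  a_5 = 61/60
Truncated series: y(x) = 2 + 2 x + 3 x^2 + (7/3) x^3 + (7/4) x^4 + (61/60) x^5 + O(x^6).

a_0 = 2; a_1 = 2; a_2 = 3; a_3 = 7/3; a_4 = 7/4; a_5 = 61/60


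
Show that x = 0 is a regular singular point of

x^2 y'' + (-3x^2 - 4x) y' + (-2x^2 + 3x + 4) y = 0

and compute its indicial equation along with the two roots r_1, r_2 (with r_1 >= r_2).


Divide by x^2 to reach normal form y'' + P_1(x) y' + P_2(x) y = 0 with P_1(x) = -3 - 4/x and P_2(x) = -2 + 3/x + 4/x^2.
x = 0 is a singular point because the y'-coefficient -3 - 4/x has a pole at x = 0 and the y-coefficient -2 + 3/x + 4/x^2 has a pole at x = 0.
It is a regular singular point because x P_1(x) = p(x) = -3x - 4 and x^2 P_2(x) = q(x) = -2x^2 + 3x + 4 are polynomials, hence analytic at x = 0.
p(0) = -4,  q(0) = 4.
Indicial equation: r(r-1) + p(0) r + q(0) = 0, i.e. r^2 + (p(0) - 1) r + q(0) = 0, i.e. r^2 - 5 r + 4 = 0.
Discriminant: (-5)^2 - 4(4) = 9, so r = (5 ± 3)/2.
Solving: r_1 = 4, r_2 = 1.

indicial: r^2 - 5 r + 4 = 0; roots r_1 = 4, r_2 = 1


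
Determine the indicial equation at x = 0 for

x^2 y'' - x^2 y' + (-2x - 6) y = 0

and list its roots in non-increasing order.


Divide by x^2 to reach normal form y'' + P_1(x) y' + P_2(x) y = 0 with P_1(x) = -1 and P_2(x) = -2/x - 6/x^2.
x = 0 is a singular point because the y-coefficient -2/x - 6/x^2 has a pole at x = 0.
It is a regular singular point because x P_1(x) = p(x) = -x and x^2 P_2(x) = q(x) = -2x - 6 are polynomials, hence analytic at x = 0.
p(0) = 0,  q(0) = -6.
Indicial equation: r(r-1) + p(0) r + q(0) = 0, i.e. r^2 + (p(0) - 1) r + q(0) = 0, i.e. r^2 - 1 r - 6 = 0.
Discriminant: (-1)^2 - 4(-6) = 25, so r = (1 ± 5)/2.
Solving: r_1 = 3, r_2 = -2.

indicial: r^2 - 1 r - 6 = 0; roots r_1 = 3, r_2 = -2


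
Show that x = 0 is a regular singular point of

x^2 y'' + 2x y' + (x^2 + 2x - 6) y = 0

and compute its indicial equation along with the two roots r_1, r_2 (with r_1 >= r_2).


Divide by x^2 to reach normal form y'' + P_1(x) y' + P_2(x) y = 0 with P_1(x) = 2/x and P_2(x) = 1 + 2/x - 6/x^2.
x = 0 is a singular point because the y'-coefficient 2/x has a pole at x = 0 and the y-coefficient 1 + 2/x - 6/x^2 has a pole at x = 0.
It is a regular singular point because x P_1(x) = p(x) = 2 and x^2 P_2(x) = q(x) = x^2 + 2x - 6 are polynomials, hence analytic at x = 0.
p(0) = 2,  q(0) = -6.
Indicial equation: r(r-1) + p(0) r + q(0) = 0, i.e. r^2 + (p(0) - 1) r + q(0) = 0, i.e. r^2 + 1 r - 6 = 0.
Discriminant: (1)^2 - 4(-6) = 25, so r = (-1 ± 5)/2.
Solving: r_1 = 2, r_2 = -3.

indicial: r^2 + 1 r - 6 = 0; roots r_1 = 2, r_2 = -3


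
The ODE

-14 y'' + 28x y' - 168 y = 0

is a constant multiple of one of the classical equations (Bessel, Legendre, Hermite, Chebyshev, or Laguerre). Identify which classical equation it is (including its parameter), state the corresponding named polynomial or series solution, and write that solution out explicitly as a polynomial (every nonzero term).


All three coefficients share the factor -14; dividing through by -14 gives  y'' - 2x y' + 12 y = 0.
This matches the Hermite equation y'' - 2x y' + 2n y = 0 with 2n = 12, so n = 6; the polynomial solution is H_6(x).
With y = sum_k a_k x^k, matching x^k gives (k+2)(k+1) a_{k+2} = 2(k - n) a_k = 2(k - 6) a_k. The right side vanishes at k = 6, so the series with the parity of 6 terminates at degree 6.
Standard normalization: leading coefficient of H_n is 2^n, so a_6 = 2^6 = 64. Work downward with a_k = (k+1)(k+2) a_{k+2} / (2(k - n)):
  a_4 = (5)(6)(64) / (2(4 - 6)) = 1920/(-4) = -480
  a_2 = (3)(4)(-480) / (2(2 - 6)) = -5760/(-8) = 720
  a_0 = (1)(2)(720) / (2(0 - 6)) = 1440/(-12) = -120
Hence H_6(x) = 64 x^6 - 480 x^4 + 720 x^2 - 120.

H_6(x); series = 64 x^6 - 480 x^4 + 720 x^2 - 120


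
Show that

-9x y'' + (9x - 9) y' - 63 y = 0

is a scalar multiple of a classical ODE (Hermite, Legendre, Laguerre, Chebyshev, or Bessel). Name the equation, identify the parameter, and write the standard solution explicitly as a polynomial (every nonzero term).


All three coefficients share the factor -9; dividing through by -9 gives  x y'' + (1 - x) y' + 7 y = 0.
This matches the Laguerre equation x y'' + (1 - x) y' + n y = 0 with n = 7; the polynomial solution is L_7(x).
With y = sum_k a_k x^k, matching x^k gives (k+1)k a_{k+1} + (k+1) a_{k+1} - k a_k + n a_k = 0, i.e. (k+1)^2 a_{k+1} = (k - n) a_k = (k - 7) a_k. The right side vanishes at k = 7, so the series terminates at degree 7.
Standard normalization L_n(0) = 1 gives a_0 = 1. Work upward with a_{k+1} = (k - 7) a_k / (k+1)^2:
  a_1 = (0 - 7)(1) / 1^2 = -7/1 = -7
  a_2 = (1 - 7)(-7) / 2^2 = 42/4 = 21/2
  a_3 = (2 - 7)(21/2) / 3^2 = (-105/2)/9 = -35/6
  a_4 = (3 - 7)(-35/6) / 4^2 = (70/3)/16 = 35/24
  a_5 = (4 - 7)(35/24) / 5^2 = (-35/8)/25 = -7/40
  a_6 = (5 - 7)(-7/40) / 6^2 = (7/20)/36 = 7/720
  a_7 = (6 - 7)(7/720) / 7^2 = (-7/720)/49 = -1/5040
Hence L_7(x) = -x^7/5040 + 7 x^6/720 - 7 x^5/40 + 35 x^4/24 - 35 x^3/6 + 21 x^2/2 - 7 x + 1.

L_7(x); series = -x^7/5040 + 7 x^6/720 - 7 x^5/40 + 35 x^4/24 - 35 x^3/6 + 21 x^2/2 - 7 x + 1


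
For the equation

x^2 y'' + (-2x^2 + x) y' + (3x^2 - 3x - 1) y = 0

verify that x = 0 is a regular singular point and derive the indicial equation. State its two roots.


Divide by x^2 to reach normal form y'' + P_1(x) y' + P_2(x) y = 0 with P_1(x) = -2 + 1/x and P_2(x) = 3 - 3/x - 1/x^2.
x = 0 is a singular point because the y'-coefficient -2 + 1/x has a pole at x = 0 and the y-coefficient 3 - 3/x - 1/x^2 has a pole at x = 0.
It is a regular singular point because x P_1(x) = p(x) = 1 - 2x and x^2 P_2(x) = q(x) = 3x^2 - 3x - 1 are polynomials, hence analytic at x = 0.
p(0) = 1,  q(0) = -1.
Indicial equation: r(r-1) + p(0) r + q(0) = 0, i.e. r^2 + (p(0) - 1) r + q(0) = 0, i.e. r^2 - 1 = 0.
Discriminant: (0)^2 - 4(-1) = 4, so r = (0 ± 2)/2.
Solving: r_1 = 1, r_2 = -1.

indicial: r^2 - 1 = 0; roots r_1 = 1, r_2 = -1


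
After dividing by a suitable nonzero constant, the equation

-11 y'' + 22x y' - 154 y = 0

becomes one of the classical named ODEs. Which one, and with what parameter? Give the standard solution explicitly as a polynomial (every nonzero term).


All three coefficients share the factor -11; dividing through by -11 gives  y'' - 2x y' + 14 y = 0.
This matches the Hermite equation y'' - 2x y' + 2n y = 0 with 2n = 14, so n = 7; the polynomial solution is H_7(x).
With y = sum_k a_k x^k, matching x^k gives (k+2)(k+1) a_{k+2} = 2(k - n) a_k = 2(k - 7) a_k. The right side vanishes at k = 7, so the series with the parity of 7 terminates at degree 7.
Standard normalization: leading coefficient of H_n is 2^n, so a_7 = 2^7 = 128. Work downward with a_k = (k+1)(k+2) a_{k+2} / (2(k - n)):
  a_5 = (6)(7)(128) / (2(5 - 7)) = 5376/(-4) = -1344
  a_3 = (4)(5)(-1344) / (2(3 - 7)) = -26880/(-8) = 3360
  a_1 = (2)(3)(3360) / (2(1 - 7)) = 20160/(-12) = -1680
Hence H_7(x) = 128 x^7 - 1344 x^5 + 3360 x^3 - 1680 x.

H_7(x); series = 128 x^7 - 1344 x^5 + 3360 x^3 - 1680 x


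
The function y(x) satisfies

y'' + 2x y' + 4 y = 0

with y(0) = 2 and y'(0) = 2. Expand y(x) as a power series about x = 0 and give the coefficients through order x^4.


Ansatz: y(x) = sum_{n>=0} a_n x^n, so y'(x) = sum_{n>=1} n a_n x^(n-1) and y''(x) = sum_{n>=2} n(n-1) a_n x^(n-2).
Substitute into P(x) y'' + Q(x) y' + R(x) y = 0 with P(x) = 1, Q(x) = 2x, R(x) = 4, and match powers of x.
Initial conditions: a_0 = 2, a_1 = 2.
Setting the coefficient of each power of x to zero and solving order by order (substituting the coefficients already found):
  x^0: 2 a_2 + 4 a_0 = 0  ->  2 a_2 = -4 a_0 = -8  ->  a_2 = -4
  x^1: 6 a_3 + 6 a_1 = 0  ->  6 a_3 = -6 a_1 = -12  ->  a_3 = -2
  x^2: 12 a_4 + 8 a_2 = 0  ->  12 a_4 = -8 a_2 = 32  ->  a_4 = 8/3
Truncated series: y(x) = 2 + 2 x - 4 x^2 - 2 x^3 + (8/3) x^4 + O(x^5).

a_0 = 2; a_1 = 2; a_2 = -4; a_3 = -2; a_4 = 8/3


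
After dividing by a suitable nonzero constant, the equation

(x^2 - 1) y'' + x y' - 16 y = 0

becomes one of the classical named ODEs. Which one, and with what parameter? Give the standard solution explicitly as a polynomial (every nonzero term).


All three coefficients share the factor -1; dividing through by -1 gives  (1 - x^2) y'' - x y' + 16 y = 0.
This matches the Chebyshev equation (1 - x^2) y'' - x y' + n^2 y = 0 (note the -x y' term, not -2x y') with n^2 = 16, so n = 4; the polynomial solution is T_4(x).
With y = sum_k a_k x^k, matching x^k gives (k+2)(k+1) a_{k+2} = (k^2 - n^2) a_k = (k - 4)(k + 4) a_k. The right side vanishes at k = 4, so the series with the parity of 4 terminates at degree 4.
Standard normalization: leading coefficient of T_n is 2^(n-1), so a_4 = 2^3 = 8. Work downward with a_k = (k+1)(k+2) a_{k+2} / ((k - 4)(k + 4)):
  a_2 = (3)(4)(8) / ((2 - 4)(2 + 4)) = 96/(-12) = -8
  a_0 = (1)(2)(-8) / ((0 - 4)(0 + 4)) = -16/(-16) = 1
Hence T_4(x) = 8 x^4 - 8 x^2 + 1.

T_4(x); series = 8 x^4 - 8 x^2 + 1


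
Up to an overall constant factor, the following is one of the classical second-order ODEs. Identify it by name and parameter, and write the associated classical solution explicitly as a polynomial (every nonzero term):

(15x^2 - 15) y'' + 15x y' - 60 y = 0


All three coefficients share the factor -15; dividing through by -15 gives  (1 - x^2) y'' - x y' + 4 y = 0.
This matches the Chebyshev equation (1 - x^2) y'' - x y' + n^2 y = 0 (note the -x y' term, not -2x y') with n^2 = 4, so n = 2; the polynomial solution is T_2(x).
With y = sum_k a_k x^k, matching x^k gives (k+2)(k+1) a_{k+2} = (k^2 - n^2) a_k = (k - 2)(k + 2) a_k. The right side vanishes at k = 2, so the series with the parity of 2 terminates at degree 2.
Standard normalization: leading coefficient of T_n is 2^(n-1), so a_2 = 2^1 = 2. Work downward with a_k = (k+1)(k+2) a_{k+2} / ((k - 2)(k + 2)):
  a_0 = (1)(2)(2) / ((0 - 2)(0 + 2)) = 4/(-4) = -1
Hence T_2(x) = 2 x^2 - 1.

T_2(x); series = 2 x^2 - 1


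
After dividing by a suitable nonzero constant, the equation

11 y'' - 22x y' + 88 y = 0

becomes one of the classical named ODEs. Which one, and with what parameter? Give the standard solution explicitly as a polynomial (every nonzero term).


All three coefficients share the factor 11; dividing through by 11 gives  y'' - 2x y' + 8 y = 0.
This matches the Hermite equation y'' - 2x y' + 2n y = 0 with 2n = 8, so n = 4; the polynomial solution is H_4(x).
With y = sum_k a_k x^k, matching x^k gives (k+2)(k+1) a_{k+2} = 2(k - n) a_k = 2(k - 4) a_k. The right side vanishes at k = 4, so the series with the parity of 4 terminates at degree 4.
Standard normalization: leading coefficient of H_n is 2^n, so a_4 = 2^4 = 16. Work downward with a_k = (k+1)(k+2) a_{k+2} / (2(k - n)):
  a_2 = (3)(4)(16) / (2(2 - 4)) = 192/(-4) = -48
  a_0 = (1)(2)(-48) / (2(0 - 4)) = -96/(-8) = 12
Hence H_4(x) = 16 x^4 - 48 x^2 + 12.

H_4(x); series = 16 x^4 - 48 x^2 + 12


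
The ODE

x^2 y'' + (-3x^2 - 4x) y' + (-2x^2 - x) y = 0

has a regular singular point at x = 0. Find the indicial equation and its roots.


Divide by x^2 to reach normal form y'' + P_1(x) y' + P_2(x) y = 0 with P_1(x) = -3 - 4/x and P_2(x) = -2 - 1/x.
x = 0 is a singular point because the y'-coefficient -3 - 4/x has a pole at x = 0 and the y-coefficient -2 - 1/x has a pole at x = 0.
It is a regular singular point because x P_1(x) = p(x) = -3x - 4 and x^2 P_2(x) = q(x) = -2x^2 - x are polynomials, hence analytic at x = 0.
p(0) = -4,  q(0) = 0.
Indicial equation: r(r-1) + p(0) r + q(0) = 0, i.e. r^2 + (p(0) - 1) r + q(0) = 0, i.e. r^2 - 5 r = 0.
Discriminant: (-5)^2 - 4(0) = 25, so r = (5 ± 5)/2.
Solving: r_1 = 5, r_2 = 0.

indicial: r^2 - 5 r = 0; roots r_1 = 5, r_2 = 0


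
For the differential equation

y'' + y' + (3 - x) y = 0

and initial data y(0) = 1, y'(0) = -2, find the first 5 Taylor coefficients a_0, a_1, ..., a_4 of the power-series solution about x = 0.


Ansatz: y(x) = sum_{n>=0} a_n x^n, so y'(x) = sum_{n>=1} n a_n x^(n-1) and y''(x) = sum_{n>=2} n(n-1) a_n x^(n-2).
Substitute into P(x) y'' + Q(x) y' + R(x) y = 0 with P(x) = 1, Q(x) = 1, R(x) = 3 - x, and match powers of x.
Initial conditions: a_0 = 1, a_1 = -2.
Setting the coefficient of each power of x to zero and solving order by order (substituting the coefficients already found):
  x^0: 2 a_2 + a_1 + 3 a_0 = 0  ->  2 a_2 = -a_1 - 3 a_0 = -1  ->  a_2 = -1/2
  x^1: 6 a_3 + 2 a_2 + 3 a_1 - a_0 = 0  ->  6 a_3 = -2 a_2 - 3 a_1 + a_0 = 8  ->  a_3 = 4/3
  x^2: 12 a_4 + 3 a_3 + 3 a_2 - a_1 = 0  ->  12 a_4 = -3 a_3 - 3 a_2 + a_1 = -9/2  ->  a_4 = -3/8
Truncated series: y(x) = 1 - 2 x - (1/2) x^2 + (4/3) x^3 - (3/8) x^4 + O(x^5).

a_0 = 1; a_1 = -2; a_2 = -1/2; a_3 = 4/3; a_4 = -3/8


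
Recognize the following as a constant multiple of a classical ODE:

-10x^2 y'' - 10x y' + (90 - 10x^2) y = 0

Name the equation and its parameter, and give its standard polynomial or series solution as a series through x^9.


All three coefficients share the factor -10; dividing through by -10 gives  x^2 y'' + x y' + (x^2 - 9) y = 0.
This matches the Bessel equation x^2 y'' + x y' + (x^2 - nu^2) y = 0 with nu^2 = 9, so nu = 3; the solution bounded at x = 0 is J_3(x).
Frobenius at x = 0: indicial roots ±nu; for r = nu the recurrence k(k + 2nu) c_k = -c_{k-2} gives the standard series J_nu(x) = sum_{k>=0} (-1)^k / (k! (k+nu)!) (x/2)^(2k+nu). Evaluate the first 4 terms:
  k = 0: (-1)^0 / (0! * 3! * 2^3) x^3 = 1/(1*6*8) x^3 = (1/48) x^3
  k = 1: (-1)^1 / (1! * 4! * 2^5) x^5 = -1/(1*24*32) x^5 = (-1/768) x^5
  k = 2: (-1)^2 / (2! * 5! * 2^7) x^7 = 1/(2*120*128) x^7 = (1/30720) x^7
  k = 3: (-1)^3 / (3! * 6! * 2^9) x^9 = -1/(6*720*512) x^9 = (-1/2211840) x^9
Hence J_3(x) = -x^9/2211840 + x^7/30720 - x^5/768 + x^3/48 + ....

J_3(x); series = -x^9/2211840 + x^7/30720 - x^5/768 + x^3/48


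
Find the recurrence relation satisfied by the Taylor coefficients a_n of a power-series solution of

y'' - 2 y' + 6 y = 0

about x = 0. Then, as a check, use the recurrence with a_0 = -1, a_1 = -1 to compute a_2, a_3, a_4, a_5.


Substitute y = sum_n a_n x^n.
y''(x) has coefficient (n+2)(n+1) a_{n+2} at x^n;
-2 y'(x) has coefficient -2 (n+1) a_{n+1} at x^n;
6 y(x) has coefficient 6 a_n at x^n.
Matching x^n: (n+2)(n+1) a_{n+2} - 2 (n+1) a_{n+1} + 6 a_n = 0.
Thus a_{n+2} = [2 (n+1) a_{n+1} - 6 a_n] / ((n+1)(n+2)).

Check with a_0 = -1, a_1 = -1 (apply the recurrence for n = 0, 1, 2, 3): a_0 = -1, a_1 = -1, a_2 = 2, a_3 = 7/3, a_4 = 1/6, a_5 = -19/30.

a_(n+2) = [2 (n+1) a_(n+1) - 6 a_n] / ((n+1)(n+2)); check: a_0 = -1, a_1 = -1, a_2 = 2, a_3 = 7/3, a_4 = 1/6, a_5 = -19/30


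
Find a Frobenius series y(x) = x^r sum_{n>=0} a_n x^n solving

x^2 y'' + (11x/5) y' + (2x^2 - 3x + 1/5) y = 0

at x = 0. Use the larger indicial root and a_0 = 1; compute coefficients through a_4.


Write in Frobenius form y'' + (p(x)/x) y' + (q(x)/x^2) y = 0:
  p(x) = 11/5,  q(x) = 2x^2 - 3x + 1/5.
Indicial equation: r(r-1) + (11/5) r + (1/5) = 0 -> roots r_1 = -1/5, r_2 = -1.
Take r = r_1 = -1/5. Let y(x) = x^r sum_{n>=0} a_n x^n with a_0 = 1.
Substitute y = x^r sum a_n x^n and match x^{r+n}. The recurrence is
  D(n) a_n - 3 a_{n-1} + 2 a_{n-2} = 0,  where D(n) = (r+n)(r+n-1) + (11/5)(r+n) + (1/5).
  a_n = [3 a_{n-1} - 2 a_{n-2}] / D(n).
Since the indicial polynomial factors as (r - r_1)(r - r_2), D(n) = (r_1 + n - r_1)(r_1 + n - r_2) = n(n + 4/5).
Evaluating step by step (a_0 = 1):
  n = 1: D(1) = 1(1 + 4/5) = 9/5; numerator = 3(1) = 3; a_1 = (3)/(9/5) = 5/3
  n = 2: D(2) = 2(2 + 4/5) = 28/5; numerator = 3(5/3) - 2(1) = 3; a_2 = (3)/(28/5) = 15/28
  n = 3: D(3) = 3(3 + 4/5) = 57/5; numerator = 3(15/28) - 2(5/3) = -145/84; a_3 = (-145/84)/(57/5) = -725/4788
  n = 4: D(4) = 4(4 + 4/5) = 96/5; numerator = 3(-725/4788) - 2(15/28) = -2435/1596; a_4 = (-2435/1596)/(96/5) = -12175/153216

r = -1/5; a_0 = 1; a_1 = 5/3; a_2 = 15/28; a_3 = -725/4788; a_4 = -12175/153216


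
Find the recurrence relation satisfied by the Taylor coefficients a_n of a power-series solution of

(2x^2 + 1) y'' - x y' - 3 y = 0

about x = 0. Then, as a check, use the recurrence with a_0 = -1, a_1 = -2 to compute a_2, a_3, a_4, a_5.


Substitute y = sum_n a_n x^n.
(1 + 2 x^2) y'' contributes (n+2)(n+1) a_{n+2} + 2 n(n-1) a_n at x^n.
-x y'(x) contributes -n a_n at x^n.
-3 y(x) contributes -3 a_n at x^n.
Matching x^n: (n+2)(n+1) a_{n+2} + (2 n(n-1) - n - 3) a_n = 0.
Thus a_{n+2} = (-2 n(n-1) + n + 3) / ((n+1)(n+2)) * a_n.

Check with a_0 = -1, a_1 = -2 (apply the recurrence for n = 0, 1, 2, 3): a_0 = -1, a_1 = -2, a_2 = -3/2, a_3 = -4/3, a_4 = -1/8, a_5 = 2/5.

a_(n+2) = (-2 n(n-1) + n + 3) / ((n+1)(n+2)) * a_n; check: a_0 = -1, a_1 = -2, a_2 = -3/2, a_3 = -4/3, a_4 = -1/8, a_5 = 2/5


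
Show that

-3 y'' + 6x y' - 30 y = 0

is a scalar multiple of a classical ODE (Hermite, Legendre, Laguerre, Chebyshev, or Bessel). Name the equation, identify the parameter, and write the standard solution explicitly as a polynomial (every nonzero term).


All three coefficients share the factor -3; dividing through by -3 gives  y'' - 2x y' + 10 y = 0.
This matches the Hermite equation y'' - 2x y' + 2n y = 0 with 2n = 10, so n = 5; the polynomial solution is H_5(x).
With y = sum_k a_k x^k, matching x^k gives (k+2)(k+1) a_{k+2} = 2(k - n) a_k = 2(k - 5) a_k. The right side vanishes at k = 5, so the series with the parity of 5 terminates at degree 5.
Standard normalization: leading coefficient of H_n is 2^n, so a_5 = 2^5 = 32. Work downward with a_k = (k+1)(k+2) a_{k+2} / (2(k - n)):
  a_3 = (4)(5)(32) / (2(3 - 5)) = 640/(-4) = -160
  a_1 = (2)(3)(-160) / (2(1 - 5)) = -960/(-8) = 120
Hence H_5(x) = 32 x^5 - 160 x^3 + 120 x.

H_5(x); series = 32 x^5 - 160 x^3 + 120 x


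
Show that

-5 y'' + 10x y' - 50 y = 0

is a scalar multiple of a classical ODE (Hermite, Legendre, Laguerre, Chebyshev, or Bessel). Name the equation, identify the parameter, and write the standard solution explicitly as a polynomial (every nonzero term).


All three coefficients share the factor -5; dividing through by -5 gives  y'' - 2x y' + 10 y = 0.
This matches the Hermite equation y'' - 2x y' + 2n y = 0 with 2n = 10, so n = 5; the polynomial solution is H_5(x).
With y = sum_k a_k x^k, matching x^k gives (k+2)(k+1) a_{k+2} = 2(k - n) a_k = 2(k - 5) a_k. The right side vanishes at k = 5, so the series with the parity of 5 terminates at degree 5.
Standard normalization: leading coefficient of H_n is 2^n, so a_5 = 2^5 = 32. Work downward with a_k = (k+1)(k+2) a_{k+2} / (2(k - n)):
  a_3 = (4)(5)(32) / (2(3 - 5)) = 640/(-4) = -160
  a_1 = (2)(3)(-160) / (2(1 - 5)) = -960/(-8) = 120
Hence H_5(x) = 32 x^5 - 160 x^3 + 120 x.

H_5(x); series = 32 x^5 - 160 x^3 + 120 x


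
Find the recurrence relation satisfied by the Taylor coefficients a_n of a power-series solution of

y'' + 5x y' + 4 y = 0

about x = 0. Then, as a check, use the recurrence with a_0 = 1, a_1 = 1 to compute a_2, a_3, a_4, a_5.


Substitute y = sum_n a_n x^n.
y''(x) has coefficient (n+2)(n+1) a_{n+2} at x^n;
5 x y'(x) has coefficient 5 n a_n at x^n (shift);
4 y(x) has coefficient 4 a_n at x^n.
Matching x^n: (n+2)(n+1) a_{n+2} + (5n + 4) a_n = 0.
Thus a_{n+2} = (-5n - 4) / ((n+1)(n+2)) * a_n.

Check with a_0 = 1, a_1 = 1 (apply the recurrence for n = 0, 1, 2, 3): a_0 = 1, a_1 = 1, a_2 = -2, a_3 = -3/2, a_4 = 7/3, a_5 = 57/40.

a_(n+2) = (-5n - 4) / ((n+1)(n+2)) * a_n; check: a_0 = 1, a_1 = 1, a_2 = -2, a_3 = -3/2, a_4 = 7/3, a_5 = 57/40


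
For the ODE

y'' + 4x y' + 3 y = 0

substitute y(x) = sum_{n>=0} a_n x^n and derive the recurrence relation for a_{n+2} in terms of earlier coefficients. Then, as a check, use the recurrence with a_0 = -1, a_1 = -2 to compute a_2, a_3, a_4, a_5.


Substitute y = sum_n a_n x^n.
y''(x) has coefficient (n+2)(n+1) a_{n+2} at x^n;
4 x y'(x) has coefficient 4 n a_n at x^n (shift);
3 y(x) has coefficient 3 a_n at x^n.
Matching x^n: (n+2)(n+1) a_{n+2} + (4n + 3) a_n = 0.
Thus a_{n+2} = (-4n - 3) / ((n+1)(n+2)) * a_n.

Check with a_0 = -1, a_1 = -2 (apply the recurrence for n = 0, 1, 2, 3): a_0 = -1, a_1 = -2, a_2 = 3/2, a_3 = 7/3, a_4 = -11/8, a_5 = -7/4.

a_(n+2) = (-4n - 3) / ((n+1)(n+2)) * a_n; check: a_0 = -1, a_1 = -2, a_2 = 3/2, a_3 = 7/3, a_4 = -11/8, a_5 = -7/4


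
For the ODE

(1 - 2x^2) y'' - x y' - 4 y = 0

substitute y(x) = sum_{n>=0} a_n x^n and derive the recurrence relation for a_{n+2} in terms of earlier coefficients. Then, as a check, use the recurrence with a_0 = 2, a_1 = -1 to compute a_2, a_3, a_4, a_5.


Substitute y = sum_n a_n x^n.
(1 - 2 x^2) y'' contributes (n+2)(n+1) a_{n+2} - 2 n(n-1) a_n at x^n.
-x y'(x) contributes -n a_n at x^n.
-4 y(x) contributes -4 a_n at x^n.
Matching x^n: (n+2)(n+1) a_{n+2} + (-2 n(n-1) - n - 4) a_n = 0.
Thus a_{n+2} = (2 n(n-1) + n + 4) / ((n+1)(n+2)) * a_n.

Check with a_0 = 2, a_1 = -1 (apply the recurrence for n = 0, 1, 2, 3): a_0 = 2, a_1 = -1, a_2 = 4, a_3 = -5/6, a_4 = 10/3, a_5 = -19/24.

a_(n+2) = (2 n(n-1) + n + 4) / ((n+1)(n+2)) * a_n; check: a_0 = 2, a_1 = -1, a_2 = 4, a_3 = -5/6, a_4 = 10/3, a_5 = -19/24


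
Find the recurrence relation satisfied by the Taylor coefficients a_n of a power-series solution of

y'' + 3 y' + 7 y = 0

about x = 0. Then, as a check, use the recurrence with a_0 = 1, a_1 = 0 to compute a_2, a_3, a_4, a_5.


Substitute y = sum_n a_n x^n.
y''(x) has coefficient (n+2)(n+1) a_{n+2} at x^n;
3 y'(x) has coefficient 3 (n+1) a_{n+1} at x^n;
7 y(x) has coefficient 7 a_n at x^n.
Matching x^n: (n+2)(n+1) a_{n+2} + 3 (n+1) a_{n+1} + 7 a_n = 0.
Thus a_{n+2} = [-3 (n+1) a_{n+1} - 7 a_n] / ((n+1)(n+2)).

Check with a_0 = 1, a_1 = 0 (apply the recurrence for n = 0, 1, 2, 3): a_0 = 1, a_1 = 0, a_2 = -7/2, a_3 = 7/2, a_4 = -7/12, a_5 = -7/8.

a_(n+2) = [-3 (n+1) a_(n+1) - 7 a_n] / ((n+1)(n+2)); check: a_0 = 1, a_1 = 0, a_2 = -7/2, a_3 = 7/2, a_4 = -7/12, a_5 = -7/8
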